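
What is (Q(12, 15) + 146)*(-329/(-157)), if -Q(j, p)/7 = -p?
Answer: 82579/157 ≈ 525.98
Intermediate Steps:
Q(j, p) = 7*p (Q(j, p) = -(-7)*p = 7*p)
(Q(12, 15) + 146)*(-329/(-157)) = (7*15 + 146)*(-329/(-157)) = (105 + 146)*(-329*(-1/157)) = 251*(329/157) = 82579/157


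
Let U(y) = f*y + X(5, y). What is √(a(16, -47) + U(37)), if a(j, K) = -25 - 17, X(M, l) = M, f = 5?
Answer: 2*√37 ≈ 12.166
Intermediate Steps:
U(y) = 5 + 5*y (U(y) = 5*y + 5 = 5 + 5*y)
a(j, K) = -42
√(a(16, -47) + U(37)) = √(-42 + (5 + 5*37)) = √(-42 + (5 + 185)) = √(-42 + 190) = √148 = 2*√37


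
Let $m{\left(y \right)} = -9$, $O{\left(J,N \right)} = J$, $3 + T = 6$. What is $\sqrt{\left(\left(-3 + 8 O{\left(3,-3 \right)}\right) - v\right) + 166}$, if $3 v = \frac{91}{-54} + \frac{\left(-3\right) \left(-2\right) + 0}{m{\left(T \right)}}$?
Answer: $\frac{\sqrt{60842}}{18} \approx 13.703$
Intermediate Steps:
$T = 3$ ($T = -3 + 6 = 3$)
$v = - \frac{127}{162}$ ($v = \frac{\frac{91}{-54} + \frac{\left(-3\right) \left(-2\right) + 0}{-9}}{3} = \frac{91 \left(- \frac{1}{54}\right) + \left(6 + 0\right) \left(- \frac{1}{9}\right)}{3} = \frac{- \frac{91}{54} + 6 \left(- \frac{1}{9}\right)}{3} = \frac{- \frac{91}{54} - \frac{2}{3}}{3} = \frac{1}{3} \left(- \frac{127}{54}\right) = - \frac{127}{162} \approx -0.78395$)
$\sqrt{\left(\left(-3 + 8 O{\left(3,-3 \right)}\right) - v\right) + 166} = \sqrt{\left(\left(-3 + 8 \cdot 3\right) - - \frac{127}{162}\right) + 166} = \sqrt{\left(\left(-3 + 24\right) + \frac{127}{162}\right) + 166} = \sqrt{\left(21 + \frac{127}{162}\right) + 166} = \sqrt{\frac{3529}{162} + 166} = \sqrt{\frac{30421}{162}} = \frac{\sqrt{60842}}{18}$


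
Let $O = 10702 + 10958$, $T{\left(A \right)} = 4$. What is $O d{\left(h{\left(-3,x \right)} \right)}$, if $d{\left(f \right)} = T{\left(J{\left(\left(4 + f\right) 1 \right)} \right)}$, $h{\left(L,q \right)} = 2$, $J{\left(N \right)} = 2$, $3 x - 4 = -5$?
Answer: $86640$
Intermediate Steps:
$x = - \frac{1}{3}$ ($x = \frac{4}{3} + \frac{1}{3} \left(-5\right) = \frac{4}{3} - \frac{5}{3} = - \frac{1}{3} \approx -0.33333$)
$d{\left(f \right)} = 4$
$O = 21660$
$O d{\left(h{\left(-3,x \right)} \right)} = 21660 \cdot 4 = 86640$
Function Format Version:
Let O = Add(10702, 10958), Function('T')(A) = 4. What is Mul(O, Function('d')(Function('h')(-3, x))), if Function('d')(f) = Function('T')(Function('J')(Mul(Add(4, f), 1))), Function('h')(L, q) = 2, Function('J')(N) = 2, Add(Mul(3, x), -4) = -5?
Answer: 86640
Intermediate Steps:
x = Rational(-1, 3) (x = Add(Rational(4, 3), Mul(Rational(1, 3), -5)) = Add(Rational(4, 3), Rational(-5, 3)) = Rational(-1, 3) ≈ -0.33333)
Function('d')(f) = 4
O = 21660
Mul(O, Function('d')(Function('h')(-3, x))) = Mul(21660, 4) = 86640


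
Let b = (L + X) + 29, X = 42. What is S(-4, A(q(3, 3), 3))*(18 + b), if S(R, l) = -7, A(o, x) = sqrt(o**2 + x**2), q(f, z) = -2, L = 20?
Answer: -763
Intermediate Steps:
b = 91 (b = (20 + 42) + 29 = 62 + 29 = 91)
S(-4, A(q(3, 3), 3))*(18 + b) = -7*(18 + 91) = -7*109 = -763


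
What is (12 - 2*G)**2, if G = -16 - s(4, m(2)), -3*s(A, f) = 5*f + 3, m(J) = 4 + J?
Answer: 484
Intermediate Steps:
s(A, f) = -1 - 5*f/3 (s(A, f) = -(5*f + 3)/3 = -(3 + 5*f)/3 = -1 - 5*f/3)
G = -5 (G = -16 - (-1 - 5*(4 + 2)/3) = -16 - (-1 - 5/3*6) = -16 - (-1 - 10) = -16 - 1*(-11) = -16 + 11 = -5)
(12 - 2*G)**2 = (12 - 2*(-5))**2 = (12 + 10)**2 = 22**2 = 484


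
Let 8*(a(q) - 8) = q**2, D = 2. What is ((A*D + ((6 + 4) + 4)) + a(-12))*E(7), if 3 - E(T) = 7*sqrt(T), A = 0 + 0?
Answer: 120 - 280*sqrt(7) ≈ -620.81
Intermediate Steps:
a(q) = 8 + q**2/8
A = 0
E(T) = 3 - 7*sqrt(T)
((A*D + ((6 + 4) + 4)) + a(-12))*E(7) = ((0*2 + ((6 + 4) + 4)) + (8 + (1/8)*(-12)**2))*(3 - 7*sqrt(7)) = ((0 + (10 + 4)) + (8 + (1/8)*144))*(3 - 7*sqrt(7)) = ((0 + 14) + (8 + 18))*(3 - 7*sqrt(7)) = (14 + 26)*(3 - 7*sqrt(7)) = 40*(3 - 7*sqrt(7)) = 120 - 280*sqrt(7)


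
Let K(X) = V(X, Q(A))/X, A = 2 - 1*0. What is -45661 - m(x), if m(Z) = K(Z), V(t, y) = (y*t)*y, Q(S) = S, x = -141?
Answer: -45665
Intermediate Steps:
A = 2 (A = 2 + 0 = 2)
V(t, y) = t*y² (V(t, y) = (t*y)*y = t*y²)
K(X) = 4 (K(X) = (X*2²)/X = (X*4)/X = (4*X)/X = 4)
m(Z) = 4
-45661 - m(x) = -45661 - 1*4 = -45661 - 4 = -45665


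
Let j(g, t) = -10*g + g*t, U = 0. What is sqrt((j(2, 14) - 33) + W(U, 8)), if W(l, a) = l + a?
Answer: I*sqrt(17) ≈ 4.1231*I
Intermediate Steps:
W(l, a) = a + l
sqrt((j(2, 14) - 33) + W(U, 8)) = sqrt((2*(-10 + 14) - 33) + (8 + 0)) = sqrt((2*4 - 33) + 8) = sqrt((8 - 33) + 8) = sqrt(-25 + 8) = sqrt(-17) = I*sqrt(17)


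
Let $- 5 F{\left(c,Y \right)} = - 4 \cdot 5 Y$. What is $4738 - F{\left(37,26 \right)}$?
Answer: $4634$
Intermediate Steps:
$F{\left(c,Y \right)} = 4 Y$ ($F{\left(c,Y \right)} = - \frac{\left(-4\right) 5 Y}{5} = - \frac{\left(-20\right) Y}{5} = 4 Y$)
$4738 - F{\left(37,26 \right)} = 4738 - 4 \cdot 26 = 4738 - 104 = 4634$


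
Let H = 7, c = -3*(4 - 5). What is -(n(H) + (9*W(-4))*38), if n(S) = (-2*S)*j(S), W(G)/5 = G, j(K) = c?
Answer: 6882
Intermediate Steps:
c = 3 (c = -3*(-1) = 3)
j(K) = 3
W(G) = 5*G
n(S) = -6*S (n(S) = -2*S*3 = -6*S)
-(n(H) + (9*W(-4))*38) = -(-6*7 + (9*(5*(-4)))*38) = -(-42 + (9*(-20))*38) = -(-42 - 180*38) = -(-42 - 6840) = -1*(-6882) = 6882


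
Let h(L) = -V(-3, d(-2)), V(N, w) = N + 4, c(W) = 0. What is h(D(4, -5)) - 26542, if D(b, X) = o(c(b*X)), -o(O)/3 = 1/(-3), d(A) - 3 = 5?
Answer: -26543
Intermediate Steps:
d(A) = 8 (d(A) = 3 + 5 = 8)
V(N, w) = 4 + N
o(O) = 1 (o(O) = -3/(-3) = -3*(-⅓) = 1)
D(b, X) = 1
h(L) = -1 (h(L) = -(4 - 3) = -1*1 = -1)
h(D(4, -5)) - 26542 = -1 - 26542 = -26543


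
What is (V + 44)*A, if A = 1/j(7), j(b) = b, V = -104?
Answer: -60/7 ≈ -8.5714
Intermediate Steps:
A = ⅐ (A = 1/7 = ⅐ ≈ 0.14286)
(V + 44)*A = (-104 + 44)*(⅐) = -60*⅐ = -60/7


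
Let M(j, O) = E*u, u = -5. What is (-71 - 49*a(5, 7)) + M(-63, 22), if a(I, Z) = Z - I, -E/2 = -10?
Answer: -269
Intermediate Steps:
E = 20 (E = -2*(-10) = 20)
M(j, O) = -100 (M(j, O) = 20*(-5) = -100)
(-71 - 49*a(5, 7)) + M(-63, 22) = (-71 - 49*(7 - 1*5)) - 100 = (-71 - 49*(7 - 5)) - 100 = (-71 - 49*2) - 100 = (-71 - 98) - 100 = -169 - 100 = -269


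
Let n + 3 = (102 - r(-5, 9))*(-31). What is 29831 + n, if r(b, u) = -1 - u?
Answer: 26356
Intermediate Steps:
n = -3475 (n = -3 + (102 - (-1 - 1*9))*(-31) = -3 + (102 - (-1 - 9))*(-31) = -3 + (102 - 1*(-10))*(-31) = -3 + (102 + 10)*(-31) = -3 + 112*(-31) = -3 - 3472 = -3475)
29831 + n = 29831 - 3475 = 26356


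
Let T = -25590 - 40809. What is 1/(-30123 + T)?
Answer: -1/96522 ≈ -1.0360e-5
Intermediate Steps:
T = -66399
1/(-30123 + T) = 1/(-30123 - 66399) = 1/(-96522) = -1/96522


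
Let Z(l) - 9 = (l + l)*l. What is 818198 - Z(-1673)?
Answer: -4779669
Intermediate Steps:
Z(l) = 9 + 2*l² (Z(l) = 9 + (l + l)*l = 9 + (2*l)*l = 9 + 2*l²)
818198 - Z(-1673) = 818198 - (9 + 2*(-1673)²) = 818198 - (9 + 2*2798929) = 818198 - (9 + 5597858) = 818198 - 1*5597867 = 818198 - 5597867 = -4779669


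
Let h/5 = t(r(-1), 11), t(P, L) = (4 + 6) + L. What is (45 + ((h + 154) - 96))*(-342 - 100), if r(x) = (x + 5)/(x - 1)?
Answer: -91936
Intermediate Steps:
r(x) = (5 + x)/(-1 + x)
t(P, L) = 10 + L
h = 105 (h = 5*(10 + 11) = 5*21 = 105)
(45 + ((h + 154) - 96))*(-342 - 100) = (45 + ((105 + 154) - 96))*(-342 - 100) = (45 + (259 - 96))*(-442) = (45 + 163)*(-442) = 208*(-442) = -91936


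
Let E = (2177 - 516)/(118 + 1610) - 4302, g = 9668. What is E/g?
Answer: -7432195/16706304 ≈ -0.44487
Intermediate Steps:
E = -7432195/1728 (E = 1661/1728 - 4302 = -7432195/1728 ≈ -4301.0)
E/g = -7432195/1728/9668 = -7432195/1728*1/9668 = -7432195/16706304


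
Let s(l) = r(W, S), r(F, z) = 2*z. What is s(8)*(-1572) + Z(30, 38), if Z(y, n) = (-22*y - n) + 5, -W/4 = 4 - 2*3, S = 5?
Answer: -16413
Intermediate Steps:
W = 8 (W = -4*(4 - 2*3) = -4*(4 - 6) = -4*(-2) = 8)
s(l) = 10 (s(l) = 2*5 = 10)
Z(y, n) = 5 - n - 22*y (Z(y, n) = (-n - 22*y) + 5 = 5 - n - 22*y)
s(8)*(-1572) + Z(30, 38) = 10*(-1572) + (5 - 1*38 - 22*30) = -15720 + (5 - 38 - 660) = -15720 - 693 = -16413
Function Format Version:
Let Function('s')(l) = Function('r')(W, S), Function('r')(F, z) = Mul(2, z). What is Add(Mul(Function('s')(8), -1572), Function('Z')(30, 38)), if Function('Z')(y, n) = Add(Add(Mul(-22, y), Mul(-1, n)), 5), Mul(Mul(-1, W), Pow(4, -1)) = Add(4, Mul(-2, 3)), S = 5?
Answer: -16413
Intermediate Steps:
W = 8 (W = Mul(-4, Add(4, Mul(-2, 3))) = Mul(-4, Add(4, -6)) = Mul(-4, -2) = 8)
Function('s')(l) = 10 (Function('s')(l) = Mul(2, 5) = 10)
Function('Z')(y, n) = Add(5, Mul(-1, n), Mul(-22, y)) (Function('Z')(y, n) = Add(Add(Mul(-1, n), Mul(-22, y)), 5) = Add(5, Mul(-1, n), Mul(-22, y)))
Add(Mul(Function('s')(8), -1572), Function('Z')(30, 38)) = Add(Mul(10, -1572), Add(5, Mul(-1, 38), Mul(-22, 30))) = Add(-15720, Add(5, -38, -660)) = Add(-15720, -693) = -16413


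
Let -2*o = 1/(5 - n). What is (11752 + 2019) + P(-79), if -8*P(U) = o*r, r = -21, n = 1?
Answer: 881323/64 ≈ 13771.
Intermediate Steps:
o = -1/8 (o = -1/(2*(5 - 1*1)) = -1/(2*(5 - 1)) = -1/2/4 = -1/2*1/4 = -1/8 ≈ -0.12500)
P(U) = -21/64 (P(U) = -(-1)*(-21)/64 = -1/8*21/8 = -21/64)
(11752 + 2019) + P(-79) = (11752 + 2019) - 21/64 = 13771 - 21/64 = 881323/64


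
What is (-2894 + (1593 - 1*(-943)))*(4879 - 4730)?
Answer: -53342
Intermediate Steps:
(-2894 + (1593 - 1*(-943)))*(4879 - 4730) = (-2894 + (1593 + 943))*149 = (-2894 + 2536)*149 = -358*149 = -53342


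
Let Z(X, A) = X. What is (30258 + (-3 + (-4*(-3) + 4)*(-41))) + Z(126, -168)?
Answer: 29725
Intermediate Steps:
(30258 + (-3 + (-4*(-3) + 4)*(-41))) + Z(126, -168) = (30258 + (-3 + (-4*(-3) + 4)*(-41))) + 126 = (30258 + (-3 + (12 + 4)*(-41))) + 126 = (30258 + (-3 + 16*(-41))) + 126 = (30258 + (-3 - 656)) + 126 = (30258 - 659) + 126 = 29599 + 126 = 29725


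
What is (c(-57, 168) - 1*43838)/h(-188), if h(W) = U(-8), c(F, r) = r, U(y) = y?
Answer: 21835/4 ≈ 5458.8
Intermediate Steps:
h(W) = -8
(c(-57, 168) - 1*43838)/h(-188) = (168 - 1*43838)/(-8) = (168 - 43838)*(-⅛) = -43670*(-⅛) = 21835/4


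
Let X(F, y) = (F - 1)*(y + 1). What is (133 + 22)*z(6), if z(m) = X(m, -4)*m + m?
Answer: -13020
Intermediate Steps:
X(F, y) = (1 + y)*(-1 + F) (X(F, y) = (-1 + F)*(1 + y) = (1 + y)*(-1 + F))
z(m) = m + m*(3 - 3*m) (z(m) = (-1 + m - 1*(-4) + m*(-4))*m + m = (-1 + m + 4 - 4*m)*m + m = (3 - 3*m)*m + m = m*(3 - 3*m) + m = m + m*(3 - 3*m))
(133 + 22)*z(6) = (133 + 22)*(6*(4 - 3*6)) = 155*(6*(4 - 18)) = 155*(6*(-14)) = 155*(-84) = -13020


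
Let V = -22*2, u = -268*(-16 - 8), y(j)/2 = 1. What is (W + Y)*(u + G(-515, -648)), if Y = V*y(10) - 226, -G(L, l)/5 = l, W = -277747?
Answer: -2689405992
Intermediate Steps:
G(L, l) = -5*l
y(j) = 2 (y(j) = 2*1 = 2)
u = 6432 (u = -268*(-24) = 6432)
V = -44
Y = -314 (Y = -44*2 - 226 = -88 - 226 = -314)
(W + Y)*(u + G(-515, -648)) = (-277747 - 314)*(6432 - 5*(-648)) = -278061*(6432 + 3240) = -278061*9672 = -2689405992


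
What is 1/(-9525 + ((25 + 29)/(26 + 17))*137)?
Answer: -43/402177 ≈ -0.00010692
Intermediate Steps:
1/(-9525 + ((25 + 29)/(26 + 17))*137) = 1/(-9525 + (54/43)*137) = 1/(-9525 + 7398/43) = 1/(-402177/43) = -43/402177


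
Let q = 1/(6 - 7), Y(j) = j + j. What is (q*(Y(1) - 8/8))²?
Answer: 1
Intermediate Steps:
Y(j) = 2*j
q = -1 (q = 1/(-1) = -1)
(q*(Y(1) - 8/8))² = (-(2*1 - 8/8))² = (-(2 - 8*⅛))² = (-(2 - 1))² = (-1*1)² = (-1)² = 1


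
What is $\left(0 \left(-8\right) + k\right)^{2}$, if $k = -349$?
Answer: $121801$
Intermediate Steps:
$\left(0 \left(-8\right) + k\right)^{2} = \left(0 \left(-8\right) - 349\right)^{2} = \left(0 - 349\right)^{2} = \left(-349\right)^{2} = 121801$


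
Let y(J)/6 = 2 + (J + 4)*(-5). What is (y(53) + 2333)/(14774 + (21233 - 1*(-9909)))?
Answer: 635/45916 ≈ 0.013830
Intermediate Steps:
y(J) = -108 - 30*J (y(J) = 6*(2 + (J + 4)*(-5)) = 6*(2 + (4 + J)*(-5)) = 6*(2 + (-20 - 5*J)) = 6*(-18 - 5*J) = -108 - 30*J)
(y(53) + 2333)/(14774 + (21233 - 1*(-9909))) = ((-108 - 30*53) + 2333)/(14774 + (21233 - 1*(-9909))) = ((-108 - 1590) + 2333)/(14774 + (21233 + 9909)) = (-1698 + 2333)/(14774 + 31142) = 635/45916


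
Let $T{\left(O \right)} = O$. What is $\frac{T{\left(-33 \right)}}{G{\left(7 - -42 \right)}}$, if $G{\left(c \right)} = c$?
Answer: $- \frac{33}{49} \approx -0.67347$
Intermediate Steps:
$\frac{T{\left(-33 \right)}}{G{\left(7 - -42 \right)}} = - \frac{33}{7 - -42} = - \frac{33}{7 + 42} = - \frac{33}{49}$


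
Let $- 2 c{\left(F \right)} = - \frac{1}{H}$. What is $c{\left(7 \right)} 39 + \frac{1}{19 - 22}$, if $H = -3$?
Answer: $- \frac{41}{6} \approx -6.8333$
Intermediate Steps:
$c{\left(F \right)} = - \frac{1}{6}$ ($c{\left(F \right)} = - \frac{\left(-1\right) \frac{1}{-3}}{2} = - \frac{\left(-1\right) \left(- \frac{1}{3}\right)}{2} = \left(- \frac{1}{2}\right) \frac{1}{3} = - \frac{1}{6}$)
$c{\left(7 \right)} 39 + \frac{1}{19 - 22} = \left(- \frac{1}{6}\right) 39 + \frac{1}{19 - 22} = - \frac{13}{2} + \frac{1}{-3} = - \frac{13}{2} - \frac{1}{3} = - \frac{41}{6}$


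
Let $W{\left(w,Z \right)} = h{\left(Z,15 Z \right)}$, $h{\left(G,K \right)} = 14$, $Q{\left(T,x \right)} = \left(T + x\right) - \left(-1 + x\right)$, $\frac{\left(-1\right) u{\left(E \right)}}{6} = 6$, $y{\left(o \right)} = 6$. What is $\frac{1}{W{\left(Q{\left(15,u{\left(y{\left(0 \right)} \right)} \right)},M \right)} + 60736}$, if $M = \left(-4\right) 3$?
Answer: $\frac{1}{60750} \approx 1.6461 \cdot 10^{-5}$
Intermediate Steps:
$u{\left(E \right)} = -36$ ($u{\left(E \right)} = \left(-6\right) 6 = -36$)
$Q{\left(T,x \right)} = 1 + T$
$M = -12$
$W{\left(w,Z \right)} = 14$
$\frac{1}{W{\left(Q{\left(15,u{\left(y{\left(0 \right)} \right)} \right)},M \right)} + 60736} = \frac{1}{14 + 60736} = \frac{1}{60750}$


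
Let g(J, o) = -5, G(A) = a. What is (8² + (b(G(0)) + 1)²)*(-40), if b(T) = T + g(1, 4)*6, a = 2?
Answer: -31720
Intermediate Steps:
G(A) = 2
b(T) = -30 + T (b(T) = T - 5*6 = T - 30 = -30 + T)
(8² + (b(G(0)) + 1)²)*(-40) = (8² + ((-30 + 2) + 1)²)*(-40) = (64 + (-28 + 1)²)*(-40) = (64 + (-27)²)*(-40) = (64 + 729)*(-40) = 793*(-40) = -31720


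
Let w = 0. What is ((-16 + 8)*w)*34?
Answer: 0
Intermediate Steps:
((-16 + 8)*w)*34 = ((-16 + 8)*0)*34 = -8*0*34 = 0*34 = 0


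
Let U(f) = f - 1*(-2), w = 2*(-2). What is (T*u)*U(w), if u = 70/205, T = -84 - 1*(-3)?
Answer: 2268/41 ≈ 55.317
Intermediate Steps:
w = -4
T = -81 (T = -84 + 3 = -81)
u = 14/41 (u = 70*(1/205) = 14/41 ≈ 0.34146)
U(f) = 2 + f (U(f) = f + 2 = 2 + f)
(T*u)*U(w) = (-81*14/41)*(2 - 4) = -1134/41*(-2) = 2268/41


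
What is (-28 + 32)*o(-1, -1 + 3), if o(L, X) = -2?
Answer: -8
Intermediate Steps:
(-28 + 32)*o(-1, -1 + 3) = (-28 + 32)*(-2) = 4*(-2) = -8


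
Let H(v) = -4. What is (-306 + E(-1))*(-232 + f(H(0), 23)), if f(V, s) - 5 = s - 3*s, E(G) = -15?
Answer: 87633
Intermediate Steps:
f(V, s) = 5 - 2*s (f(V, s) = 5 + (s - 3*s) = 5 - 2*s)
(-306 + E(-1))*(-232 + f(H(0), 23)) = (-306 - 15)*(-232 + (5 - 2*23)) = -321*(-232 + (5 - 46)) = -321*(-232 - 41) = -321*(-273) = 87633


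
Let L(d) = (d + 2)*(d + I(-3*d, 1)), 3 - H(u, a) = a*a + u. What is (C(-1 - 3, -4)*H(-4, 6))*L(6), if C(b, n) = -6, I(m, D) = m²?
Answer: 459360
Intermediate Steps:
H(u, a) = 3 - u - a² (H(u, a) = 3 - (a*a + u) = 3 - (a² + u) = 3 - (u + a²) = 3 + (-u - a²) = 3 - u - a²)
L(d) = (2 + d)*(d + 9*d²) (L(d) = (d + 2)*(d + (-3*d)²) = (2 + d)*(d + 9*d²))
(C(-1 - 3, -4)*H(-4, 6))*L(6) = (-6*(3 - 1*(-4) - 1*6²))*(6*(2 + 9*6² + 19*6)) = (-6*(3 + 4 - 1*36))*(6*(2 + 9*36 + 114)) = (-6*(3 + 4 - 36))*(6*(2 + 324 + 114)) = (-6*(-29))*(6*440) = 174*2640 = 459360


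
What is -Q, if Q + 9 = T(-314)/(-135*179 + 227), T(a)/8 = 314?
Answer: 108977/11969 ≈ 9.1049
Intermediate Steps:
T(a) = 2512 (T(a) = 8*314 = 2512)
Q = -108977/11969 (Q = -9 + 2512/(-135*179 + 227) = -9 + 2512/(-24165 + 227) = -9 + 2512/(-23938) = -9 + 2512*(-1/23938) = -9 - 1256/11969 = -108977/11969 ≈ -9.1049)
-Q = -1*(-108977/11969) = 108977/11969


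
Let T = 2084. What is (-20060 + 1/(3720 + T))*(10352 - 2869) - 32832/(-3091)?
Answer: -2692979505385839/17940164 ≈ -1.5011e+8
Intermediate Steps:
(-20060 + 1/(3720 + T))*(10352 - 2869) - 32832/(-3091) = (-20060 + 1/(3720 + 2084))*(10352 - 2869) - 32832/(-3091) = (-20060 + 1/5804)*7483 - 32832*(-1/3091) = (-20060 + 1/5804)*7483 + 32832/3091 = -116428239/5804*7483 + 32832/3091 = -871232512437/5804 + 32832/3091 = -2692979505385839/17940164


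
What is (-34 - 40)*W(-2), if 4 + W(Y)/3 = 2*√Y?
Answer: 888 - 444*I*√2 ≈ 888.0 - 627.91*I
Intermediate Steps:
W(Y) = -12 + 6*√Y (W(Y) = -12 + 3*(2*√Y) = -12 + 6*√Y)
(-34 - 40)*W(-2) = (-34 - 40)*(-12 + 6*√(-2)) = -74*(-12 + 6*(I*√2)) = -74*(-12 + 6*I*√2) = 888 - 444*I*√2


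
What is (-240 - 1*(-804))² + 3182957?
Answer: 3501053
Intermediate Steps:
(-240 - 1*(-804))² + 3182957 = (-240 + 804)² + 3182957 = 564² + 3182957 = 318096 + 3182957 = 3501053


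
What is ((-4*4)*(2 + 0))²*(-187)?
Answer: -191488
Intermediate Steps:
((-4*4)*(2 + 0))²*(-187) = (-16*2)²*(-187) = (-32)²*(-187) = 1024*(-187) = -191488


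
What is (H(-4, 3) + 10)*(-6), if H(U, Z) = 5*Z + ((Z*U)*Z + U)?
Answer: 90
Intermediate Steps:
H(U, Z) = U + 5*Z + U*Z**2 (H(U, Z) = 5*Z + ((U*Z)*Z + U) = 5*Z + (U*Z**2 + U) = 5*Z + (U + U*Z**2) = U + 5*Z + U*Z**2)
(H(-4, 3) + 10)*(-6) = ((-4 + 5*3 - 4*3**2) + 10)*(-6) = ((-4 + 15 - 4*9) + 10)*(-6) = ((-4 + 15 - 36) + 10)*(-6) = (-25 + 10)*(-6) = -15*(-6) = 90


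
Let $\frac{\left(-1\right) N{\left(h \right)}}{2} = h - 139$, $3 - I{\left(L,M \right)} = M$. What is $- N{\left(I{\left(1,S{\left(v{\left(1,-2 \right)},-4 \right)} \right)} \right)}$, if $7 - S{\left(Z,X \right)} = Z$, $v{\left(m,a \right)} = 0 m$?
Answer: $-286$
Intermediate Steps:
$v{\left(m,a \right)} = 0$
$S{\left(Z,X \right)} = 7 - Z$
$I{\left(L,M \right)} = 3 - M$
$N{\left(h \right)} = 278 - 2 h$ ($N{\left(h \right)} = - 2 \left(h - 139\right) = - 2 \left(-139 + h\right) = 278 - 2 h$)
$- N{\left(I{\left(1,S{\left(v{\left(1,-2 \right)},-4 \right)} \right)} \right)} = - (278 - 2 \left(3 - \left(7 - 0\right)\right)) = - (278 - 2 \left(3 - \left(7 + 0\right)\right)) = - (278 - 2 \left(3 - 7\right)) = - (278 - -8) = - (278 + 8) = \left(-1\right) 286 = -286$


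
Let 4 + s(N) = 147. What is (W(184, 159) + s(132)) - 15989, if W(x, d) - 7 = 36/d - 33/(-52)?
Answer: -43649911/2756 ≈ -15838.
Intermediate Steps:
s(N) = 143 (s(N) = -4 + 147 = 143)
W(x, d) = 397/52 + 36/d (W(x, d) = 7 + (36/d - 33/(-52)) = 7 + (36/d - 33*(-1/52)) = 7 + (36/d + 33/52) = 7 + (33/52 + 36/d) = 397/52 + 36/d)
(W(184, 159) + s(132)) - 15989 = ((397/52 + 36/159) + 143) - 15989 = ((397/52 + 36*(1/159)) + 143) - 15989 = ((397/52 + 12/53) + 143) - 15989 = (21665/2756 + 143) - 15989 = 415773/2756 - 15989 = -43649911/2756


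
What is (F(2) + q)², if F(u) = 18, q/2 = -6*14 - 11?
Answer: 29584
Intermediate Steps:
q = -190 (q = 2*(-6*14 - 11) = 2*(-84 - 11) = 2*(-95) = -190)
(F(2) + q)² = (18 - 190)² = (-172)² = 29584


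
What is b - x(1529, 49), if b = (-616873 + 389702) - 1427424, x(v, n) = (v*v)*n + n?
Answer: -116208853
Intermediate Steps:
x(v, n) = n + n*v**2 (x(v, n) = v**2*n + n = n*v**2 + n = n + n*v**2)
b = -1654595 (b = -227171 - 1427424 = -1654595)
b - x(1529, 49) = -1654595 - 49*(1 + 1529**2) = -1654595 - 49*(1 + 2337841) = -1654595 - 49*2337842 = -1654595 - 1*114554258 = -1654595 - 114554258 = -116208853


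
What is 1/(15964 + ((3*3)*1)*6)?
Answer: 1/16018 ≈ 6.2430e-5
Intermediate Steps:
1/(15964 + ((3*3)*1)*6) = 1/(15964 + (9*1)*6) = 1/(15964 + 9*6) = 1/(15964 + 54) = 1/16018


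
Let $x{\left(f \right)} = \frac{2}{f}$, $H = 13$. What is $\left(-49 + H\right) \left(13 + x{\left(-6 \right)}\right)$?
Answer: $-456$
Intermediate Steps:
$\left(-49 + H\right) \left(13 + x{\left(-6 \right)}\right) = \left(-49 + 13\right) \left(13 + \frac{2}{-6}\right) = - 36 \left(13 + 2 \left(- \frac{1}{6}\right)\right) = - 36 \left(13 - \frac{1}{3}\right) = \left(-36\right) \frac{38}{3} = -456$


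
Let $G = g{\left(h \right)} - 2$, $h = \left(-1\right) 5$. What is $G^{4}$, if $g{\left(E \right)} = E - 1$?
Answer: $4096$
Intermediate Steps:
$h = -5$
$g{\left(E \right)} = -1 + E$
$G = -8$ ($G = \left(-1 - 5\right) - 2 = -6 - 2 = -8$)
$G^{4} = \left(-8\right)^{4} = 4096$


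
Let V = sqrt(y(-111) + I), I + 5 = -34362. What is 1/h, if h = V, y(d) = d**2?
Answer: -I*sqrt(22046)/22046 ≈ -0.006735*I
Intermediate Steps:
I = -34367 (I = -5 - 34362 = -34367)
V = I*sqrt(22046) (V = sqrt((-111)**2 - 34367) = sqrt(12321 - 34367) = sqrt(-22046) = I*sqrt(22046) ≈ 148.48*I)
h = I*sqrt(22046) ≈ 148.48*I
1/h = 1/(I*sqrt(22046)) = -I*sqrt(22046)/22046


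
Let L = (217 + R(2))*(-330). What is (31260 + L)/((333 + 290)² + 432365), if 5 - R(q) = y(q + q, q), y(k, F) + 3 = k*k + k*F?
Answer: -5845/136749 ≈ -0.042743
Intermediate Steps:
y(k, F) = -3 + k² + F*k (y(k, F) = -3 + (k*k + k*F) = -3 + (k² + F*k) = -3 + k² + F*k)
R(q) = 8 - 6*q² (R(q) = 5 - (-3 + (q + q)² + q*(q + q)) = 5 - (-3 + (2*q)² + q*(2*q)) = 5 - (-3 + 4*q² + 2*q²) = 5 - (-3 + 6*q²) = 5 + (3 - 6*q²) = 8 - 6*q²)
L = -66330 (L = (217 + (8 - 6*2²))*(-330) = (217 + (8 - 6*4))*(-330) = (217 + (8 - 24))*(-330) = (217 - 16)*(-330) = 201*(-330) = -66330)
(31260 + L)/((333 + 290)² + 432365) = (31260 - 66330)/((333 + 290)² + 432365) = -35070/(623² + 432365) = -35070/(388129 + 432365) = -35070/820494 = -35070*1/820494 = -5845/136749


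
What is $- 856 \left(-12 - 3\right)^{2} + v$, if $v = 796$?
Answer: $-191804$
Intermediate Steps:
$- 856 \left(-12 - 3\right)^{2} + v = - 856 \left(-12 - 3\right)^{2} + 796 = - 856 \left(-15\right)^{2} + 796 = \left(-856\right) 225 + 796 = -192600 + 796 = -191804$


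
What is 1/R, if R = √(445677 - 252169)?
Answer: √48377/96754 ≈ 0.0022733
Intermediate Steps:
R = 2*√48377 (R = √193508 = 2*√48377 ≈ 439.90)
1/R = 1/(2*√48377) = √48377/96754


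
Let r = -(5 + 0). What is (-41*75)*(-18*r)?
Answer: -276750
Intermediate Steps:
r = -5 (r = -1*5 = -5)
(-41*75)*(-18*r) = (-41*75)*(-18*(-5)) = -3075*90 = -276750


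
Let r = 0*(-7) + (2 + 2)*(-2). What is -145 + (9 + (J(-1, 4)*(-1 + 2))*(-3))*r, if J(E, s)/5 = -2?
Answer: -457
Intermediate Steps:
J(E, s) = -10 (J(E, s) = 5*(-2) = -10)
r = -8 (r = 0 + 4*(-2) = 0 - 8 = -8)
-145 + (9 + (J(-1, 4)*(-1 + 2))*(-3))*r = -145 + (9 - 10*(-1 + 2)*(-3))*(-8) = -145 + (9 - 10*1*(-3))*(-8) = -145 + (9 - 10*(-3))*(-8) = -145 + (9 + 30)*(-8) = -145 + 39*(-8) = -145 - 312 = -457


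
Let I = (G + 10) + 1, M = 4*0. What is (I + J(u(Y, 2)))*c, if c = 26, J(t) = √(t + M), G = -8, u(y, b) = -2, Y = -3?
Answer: 78 + 26*I*√2 ≈ 78.0 + 36.77*I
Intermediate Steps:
M = 0
J(t) = √t (J(t) = √(t + 0) = √t)
I = 3 (I = (-8 + 10) + 1 = 2 + 1 = 3)
(I + J(u(Y, 2)))*c = (3 + √(-2))*26 = (3 + I*√2)*26 = 78 + 26*I*√2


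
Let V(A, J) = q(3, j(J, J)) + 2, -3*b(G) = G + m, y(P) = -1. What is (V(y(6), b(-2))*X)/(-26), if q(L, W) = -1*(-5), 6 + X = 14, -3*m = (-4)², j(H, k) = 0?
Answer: -28/13 ≈ -2.1538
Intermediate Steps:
m = -16/3 (m = -⅓*(-4)² = -⅓*16 = -16/3 ≈ -5.3333)
X = 8 (X = -6 + 14 = 8)
q(L, W) = 5
b(G) = 16/9 - G/3 (b(G) = -(G - 16/3)/3 = -(-16/3 + G)/3 = 16/9 - G/3)
V(A, J) = 7 (V(A, J) = 5 + 2 = 7)
(V(y(6), b(-2))*X)/(-26) = (7*8)/(-26) = 56*(-1/26) = -28/13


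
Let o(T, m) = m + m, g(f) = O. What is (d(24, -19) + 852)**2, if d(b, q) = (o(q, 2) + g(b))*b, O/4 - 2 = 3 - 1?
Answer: 1774224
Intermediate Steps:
O = 16 (O = 8 + 4*(3 - 1) = 8 + 4*2 = 8 + 8 = 16)
g(f) = 16
o(T, m) = 2*m
d(b, q) = 20*b (d(b, q) = (2*2 + 16)*b = (4 + 16)*b = 20*b)
(d(24, -19) + 852)**2 = (20*24 + 852)**2 = (480 + 852)**2 = 1332**2 = 1774224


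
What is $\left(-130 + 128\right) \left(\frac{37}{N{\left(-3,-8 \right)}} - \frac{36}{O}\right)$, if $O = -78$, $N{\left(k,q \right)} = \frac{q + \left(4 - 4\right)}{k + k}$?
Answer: $- \frac{1467}{26} \approx -56.423$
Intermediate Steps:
$N{\left(k,q \right)} = \frac{q}{2 k}$ ($N{\left(k,q \right)} = \frac{q + \left(4 - 4\right)}{2 k} = \left(q + 0\right) \frac{1}{2 k} = q \frac{1}{2 k} = \frac{q}{2 k}$)
$\left(-130 + 128\right) \left(\frac{37}{N{\left(-3,-8 \right)}} - \frac{36}{O}\right) = \left(-130 + 128\right) \left(\frac{37}{\frac{1}{2} \left(-8\right) \frac{1}{-3}} - \frac{36}{-78}\right) = - 2 \left(\frac{37}{\frac{1}{2} \left(-8\right) \left(- \frac{1}{3}\right)} - - \frac{6}{13}\right) = - 2 \left(\frac{37}{\frac{4}{3}} + \frac{6}{13}\right) = - 2 \left(37 \cdot \frac{3}{4} + \frac{6}{13}\right) = - 2 \left(\frac{111}{4} + \frac{6}{13}\right) = \left(-2\right) \frac{1467}{52} = - \frac{1467}{26}$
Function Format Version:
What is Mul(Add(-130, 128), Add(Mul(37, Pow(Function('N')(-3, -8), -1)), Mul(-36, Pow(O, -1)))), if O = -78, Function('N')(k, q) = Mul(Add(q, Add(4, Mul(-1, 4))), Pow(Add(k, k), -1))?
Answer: Rational(-1467, 26) ≈ -56.423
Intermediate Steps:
Function('N')(k, q) = Mul(Rational(1, 2), q, Pow(k, -1)) (Function('N')(k, q) = Mul(Add(q, Add(4, -4)), Pow(Mul(2, k), -1)) = Mul(Add(q, 0), Mul(Rational(1, 2), Pow(k, -1))) = Mul(q, Mul(Rational(1, 2), Pow(k, -1))) = Mul(Rational(1, 2), q, Pow(k, -1)))
Mul(Add(-130, 128), Add(Mul(37, Pow(Function('N')(-3, -8), -1)), Mul(-36, Pow(O, -1)))) = Mul(Add(-130, 128), Add(Mul(37, Pow(Mul(Rational(1, 2), -8, Pow(-3, -1)), -1)), Mul(-36, Pow(-78, -1)))) = Mul(-2, Add(Mul(37, Pow(Mul(Rational(1, 2), -8, Rational(-1, 3)), -1)), Mul(-36, Rational(-1, 78)))) = Mul(-2, Add(Mul(37, Pow(Rational(4, 3), -1)), Rational(6, 13))) = Mul(-2, Add(Mul(37, Rational(3, 4)), Rational(6, 13))) = Mul(-2, Add(Rational(111, 4), Rational(6, 13))) = Mul(-2, Rational(1467, 52)) = Rational(-1467, 26)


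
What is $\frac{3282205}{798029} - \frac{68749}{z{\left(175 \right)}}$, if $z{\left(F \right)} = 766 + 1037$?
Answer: $- \frac{48945880106}{1438846287} \approx -34.017$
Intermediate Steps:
$z{\left(F \right)} = 1803$
$\frac{3282205}{798029} - \frac{68749}{z{\left(175 \right)}} = \frac{3282205}{798029} - \frac{68749}{1803} = - \frac{48945880106}{1438846287}$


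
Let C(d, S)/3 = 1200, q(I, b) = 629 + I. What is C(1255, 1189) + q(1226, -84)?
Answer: 5455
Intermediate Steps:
C(d, S) = 3600 (C(d, S) = 3*1200 = 3600)
C(1255, 1189) + q(1226, -84) = 3600 + (629 + 1226) = 3600 + 1855 = 5455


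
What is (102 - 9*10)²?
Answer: 144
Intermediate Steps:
(102 - 9*10)² = (102 - 90)² = 12² = 144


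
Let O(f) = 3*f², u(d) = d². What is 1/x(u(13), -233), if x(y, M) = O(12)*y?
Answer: 1/73008 ≈ 1.3697e-5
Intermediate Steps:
x(y, M) = 432*y (x(y, M) = (3*12²)*y = (3*144)*y = 432*y)
1/x(u(13), -233) = 1/(432*13²) = 1/(432*169) = 1/73008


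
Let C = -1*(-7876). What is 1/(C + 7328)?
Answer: 1/15204 ≈ 6.5772e-5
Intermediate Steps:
C = 7876
1/(C + 7328) = 1/(7876 + 7328) = 1/15204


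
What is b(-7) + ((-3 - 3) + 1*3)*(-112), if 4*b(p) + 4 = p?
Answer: 1333/4 ≈ 333.25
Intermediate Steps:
b(p) = -1 + p/4
b(-7) + ((-3 - 3) + 1*3)*(-112) = (-1 + (¼)*(-7)) + ((-3 - 3) + 1*3)*(-112) = (-1 - 7/4) + (-6 + 3)*(-112) = -11/4 - 3*(-112) = -11/4 + 336 = 1333/4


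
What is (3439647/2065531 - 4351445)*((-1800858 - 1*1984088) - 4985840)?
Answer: 78832185070529641328/2065531 ≈ 3.8166e+13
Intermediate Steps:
(3439647/2065531 - 4351445)*((-1800858 - 1*1984088) - 4985840) = (3439647*(1/2065531) - 4351445)*((-1800858 - 1984088) - 4985840) = (3439647/2065531 - 4351445)*(-3784946 - 4985840) = -8988041102648/2065531*(-8770786) = 78832185070529641328/2065531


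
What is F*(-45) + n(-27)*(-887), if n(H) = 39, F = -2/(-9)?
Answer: -34603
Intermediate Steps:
F = 2/9 (F = -2*(-⅑) = 2/9 ≈ 0.22222)
F*(-45) + n(-27)*(-887) = (2/9)*(-45) + 39*(-887) = -10 - 34593 = -34603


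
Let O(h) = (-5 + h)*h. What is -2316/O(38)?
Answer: -386/209 ≈ -1.8469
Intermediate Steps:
O(h) = h*(-5 + h)
-2316/O(38) = -2316*1/(38*(-5 + 38)) = -2316/(38*33) = -2316/1254 = -2316*1/1254 = -386/209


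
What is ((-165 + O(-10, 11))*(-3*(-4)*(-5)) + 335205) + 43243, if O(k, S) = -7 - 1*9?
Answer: 389308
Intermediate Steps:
O(k, S) = -16 (O(k, S) = -7 - 9 = -16)
((-165 + O(-10, 11))*(-3*(-4)*(-5)) + 335205) + 43243 = ((-165 - 16)*(-3*(-4)*(-5)) + 335205) + 43243 = (-2172*(-5) + 335205) + 43243 = (-181*(-60) + 335205) + 43243 = (10860 + 335205) + 43243 = 346065 + 43243 = 389308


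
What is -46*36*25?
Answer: -41400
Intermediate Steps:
-46*36*25 = -1656*25 = -41400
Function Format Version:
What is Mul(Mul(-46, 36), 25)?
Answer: -41400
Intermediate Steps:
Mul(Mul(-46, 36), 25) = Mul(-1656, 25) = -41400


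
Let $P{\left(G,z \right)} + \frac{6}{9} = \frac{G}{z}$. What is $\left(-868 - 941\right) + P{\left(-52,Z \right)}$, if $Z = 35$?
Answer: $- \frac{190171}{105} \approx -1811.2$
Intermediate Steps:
$P{\left(G,z \right)} = - \frac{2}{3} + \frac{G}{z}$
$\left(-868 - 941\right) + P{\left(-52,Z \right)} = \left(-868 - 941\right) - \left(\frac{2}{3} + \frac{52}{35}\right) = -1809 - \frac{226}{105} = - \frac{190171}{105}$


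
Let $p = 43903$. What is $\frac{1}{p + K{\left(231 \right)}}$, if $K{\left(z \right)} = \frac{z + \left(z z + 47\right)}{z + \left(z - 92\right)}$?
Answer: $\frac{370}{16297749} \approx 2.2703 \cdot 10^{-5}$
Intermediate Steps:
$K{\left(z \right)} = \frac{47 + z + z^{2}}{-92 + 2 z}$ ($K{\left(z \right)} = \frac{z + \left(z^{2} + 47\right)}{z + \left(z - 92\right)} = \frac{z + \left(47 + z^{2}\right)}{z + \left(-92 + z\right)} = \frac{47 + z + z^{2}}{-92 + 2 z}$)
$\frac{1}{p + K{\left(231 \right)}} = \frac{1}{43903 + \frac{47 + 231 + 231^{2}}{2 \left(-46 + 231\right)}} = \frac{1}{43903 + \frac{47 + 231 + 53361}{2 \cdot 185}} = \frac{1}{43903 + \frac{1}{2} \cdot \frac{1}{185} \cdot 53639} = \frac{1}{43903 + \frac{53639}{370}} = \frac{1}{\frac{16297749}{370}} = \frac{370}{16297749}$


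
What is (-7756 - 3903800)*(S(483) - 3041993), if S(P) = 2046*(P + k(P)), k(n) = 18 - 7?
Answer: 7945422444564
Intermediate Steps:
k(n) = 11
S(P) = 22506 + 2046*P (S(P) = 2046*(P + 11) = 2046*(11 + P) = 22506 + 2046*P)
(-7756 - 3903800)*(S(483) - 3041993) = (-7756 - 3903800)*((22506 + 2046*483) - 3041993) = -3911556*((22506 + 988218) - 3041993) = -3911556*(1010724 - 3041993) = -3911556*(-2031269) = 7945422444564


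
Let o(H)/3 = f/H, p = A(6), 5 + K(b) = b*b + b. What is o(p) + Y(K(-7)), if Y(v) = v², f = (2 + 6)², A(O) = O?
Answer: 1401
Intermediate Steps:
f = 64 (f = 8² = 64)
K(b) = -5 + b + b² (K(b) = -5 + (b*b + b) = -5 + (b² + b) = -5 + (b + b²) = -5 + b + b²)
p = 6
o(H) = 192/H (o(H) = 3*(64/H) = 192/H)
o(p) + Y(K(-7)) = 192/6 + (-5 - 7 + (-7)²)² = 192*(⅙) + (-5 - 7 + 49)² = 32 + 37² = 32 + 1369 = 1401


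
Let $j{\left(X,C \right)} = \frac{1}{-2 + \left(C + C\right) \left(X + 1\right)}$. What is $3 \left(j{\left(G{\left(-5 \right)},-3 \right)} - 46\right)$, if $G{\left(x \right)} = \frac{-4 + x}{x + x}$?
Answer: $- \frac{9261}{67} \approx -138.22$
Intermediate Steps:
$G{\left(x \right)} = \frac{-4 + x}{2 x}$
$j{\left(X,C \right)} = \frac{1}{-2 + 2 C \left(1 + X\right)}$
$3 \left(j{\left(G{\left(-5 \right)},-3 \right)} - 46\right) = 3 \left(\frac{1}{2 \left(-1 - 3 - 3 \frac{-4 - 5}{2 \left(-5\right)}\right)} - 46\right) = 3 \left(\frac{1}{2 \left(-1 - 3 - 3 \cdot \frac{1}{2} \left(- \frac{1}{5}\right) \left(-9\right)\right)} - 46\right) = 3 \left(\frac{1}{2 \left(-1 - 3 - \frac{27}{10}\right)} - 46\right) = 3 \left(\frac{1}{2 \left(- \frac{67}{10}\right)} - 46\right) = 3 \left(\frac{1}{2} \left(- \frac{10}{67}\right) - 46\right) = 3 \left(- \frac{5}{67} - 46\right) = 3 \left(- \frac{3087}{67}\right) = - \frac{9261}{67}$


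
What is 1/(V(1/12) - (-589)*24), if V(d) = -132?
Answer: 1/14004 ≈ 7.1408e-5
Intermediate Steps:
1/(V(1/12) - (-589)*24) = 1/(-132 - (-589)*24) = 1/(-132 - 1*(-14136)) = 1/(-132 + 14136) = 1/14004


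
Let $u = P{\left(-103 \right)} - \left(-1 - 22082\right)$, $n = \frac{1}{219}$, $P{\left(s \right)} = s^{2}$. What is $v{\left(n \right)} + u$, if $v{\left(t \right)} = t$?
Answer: $\frac{7159549}{219} \approx 32692.0$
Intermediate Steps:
$n = \frac{1}{219} \approx 0.0045662$
$u = 32692$ ($u = \left(-103\right)^{2} - \left(-1 - 22082\right) = 10609 - \left(-1 - 22082\right) = 10609 - -22083 = 10609 + 22083 = 32692$)
$v{\left(n \right)} + u = \frac{1}{219} + 32692 = \frac{7159549}{219}$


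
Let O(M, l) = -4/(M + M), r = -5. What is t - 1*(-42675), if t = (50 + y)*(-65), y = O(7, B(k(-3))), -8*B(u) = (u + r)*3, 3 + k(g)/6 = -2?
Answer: 276105/7 ≈ 39444.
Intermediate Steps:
k(g) = -30 (k(g) = -18 + 6*(-2) = -18 - 12 = -30)
B(u) = 15/8 - 3*u/8 (B(u) = -(u - 5)*3/8 = -(-5 + u)*3/8 = -(-15 + 3*u)/8 = 15/8 - 3*u/8)
O(M, l) = -2/M (O(M, l) = -4/(2*M) = (1/(2*M))*(-4) = -2/M)
y = -2/7 ≈ -0.28571
t = -22620/7 (t = (50 - 2/7)*(-65) = (348/7)*(-65) = -22620/7 ≈ -3231.4)
t - 1*(-42675) = -22620/7 - 1*(-42675) = -22620/7 + 42675 = 276105/7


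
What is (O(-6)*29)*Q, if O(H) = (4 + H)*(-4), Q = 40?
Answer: 9280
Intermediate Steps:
O(H) = -16 - 4*H
(O(-6)*29)*Q = ((-16 - 4*(-6))*29)*40 = ((-16 + 24)*29)*40 = (8*29)*40 = 232*40 = 9280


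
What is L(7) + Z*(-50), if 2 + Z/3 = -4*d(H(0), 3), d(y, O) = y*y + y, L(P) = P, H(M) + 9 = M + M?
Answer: 43507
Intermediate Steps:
H(M) = -9 + 2*M (H(M) = -9 + (M + M) = -9 + 2*M)
d(y, O) = y + y² (d(y, O) = y² + y = y + y²)
Z = -870 (Z = -6 + 3*(-4*(-9 + 2*0)*(1 + (-9 + 2*0))) = -6 + 3*(-4*(-9 + 0)*(1 + (-9 + 0))) = -6 + 3*(-(-36)*(1 - 9)) = -6 + 3*(-(-36)*(-8)) = -6 + 3*(-4*72) = -6 + 3*(-288) = -6 - 864 = -870)
L(7) + Z*(-50) = 7 - 870*(-50) = 7 + 43500 = 43507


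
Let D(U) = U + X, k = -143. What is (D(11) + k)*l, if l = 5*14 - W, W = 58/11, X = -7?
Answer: -98968/11 ≈ -8997.1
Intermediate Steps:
W = 58/11 (W = 58*(1/11) = 58/11 ≈ 5.2727)
D(U) = -7 + U (D(U) = U - 7 = -7 + U)
l = 712/11 (l = 5*14 - 1*58/11 = 70 - 58/11 = 712/11 ≈ 64.727)
(D(11) + k)*l = ((-7 + 11) - 143)*(712/11) = (4 - 143)*(712/11) = -139*712/11 = -98968/11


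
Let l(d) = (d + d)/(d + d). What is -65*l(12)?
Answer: -65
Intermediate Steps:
l(d) = 1 (l(d) = (2*d)/((2*d)) = (2*d)*(1/(2*d)) = 1)
-65*l(12) = -65*1 = -65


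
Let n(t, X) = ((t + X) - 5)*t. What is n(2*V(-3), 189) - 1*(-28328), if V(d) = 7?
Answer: 31100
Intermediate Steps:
n(t, X) = t*(-5 + X + t) (n(t, X) = ((X + t) - 5)*t = (-5 + X + t)*t = t*(-5 + X + t))
n(2*V(-3), 189) - 1*(-28328) = (2*7)*(-5 + 189 + 2*7) - 1*(-28328) = 14*(-5 + 189 + 14) + 28328 = 14*198 + 28328 = 2772 + 28328 = 31100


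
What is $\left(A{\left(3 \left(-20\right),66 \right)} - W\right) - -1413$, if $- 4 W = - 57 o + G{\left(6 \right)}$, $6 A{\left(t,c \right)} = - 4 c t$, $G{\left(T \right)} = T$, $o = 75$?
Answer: $\frac{11943}{4} \approx 2985.8$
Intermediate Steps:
$A{\left(t,c \right)} = - \frac{2 c t}{3}$ ($A{\left(t,c \right)} = \frac{- 4 c t}{6} = \frac{\left(-4\right) c t}{6} = - \frac{2 c t}{3}$)
$W = \frac{4269}{4}$ ($W = - \frac{\left(-57\right) 75 + 6}{4} = - \frac{-4275 + 6}{4} = \left(- \frac{1}{4}\right) \left(-4269\right) = \frac{4269}{4} \approx 1067.3$)
$\left(A{\left(3 \left(-20\right),66 \right)} - W\right) - -1413 = \left(\left(- \frac{2}{3}\right) 66 \cdot 3 \left(-20\right) - \frac{4269}{4}\right) - -1413 = \left(\left(- \frac{2}{3}\right) 66 \left(-60\right) - \frac{4269}{4}\right) + 1413 = \left(2640 - \frac{4269}{4}\right) + 1413 = \frac{6291}{4} + 1413 = \frac{11943}{4}$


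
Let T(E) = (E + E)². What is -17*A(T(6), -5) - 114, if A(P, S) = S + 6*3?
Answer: -335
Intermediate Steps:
T(E) = 4*E² (T(E) = (2*E)² = 4*E²)
A(P, S) = 18 + S (A(P, S) = S + 18 = 18 + S)
-17*A(T(6), -5) - 114 = -17*(18 - 5) - 114 = -17*13 - 114 = -221 - 114 = -335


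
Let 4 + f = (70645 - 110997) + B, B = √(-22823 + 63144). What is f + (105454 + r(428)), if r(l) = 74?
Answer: 65172 + √40321 ≈ 65373.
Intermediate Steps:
B = √40321 ≈ 200.80
f = -40356 + √40321 (f = -4 + ((70645 - 110997) + √40321) = -4 + (-40352 + √40321) = -40356 + √40321 ≈ -40155.)
f + (105454 + r(428)) = (-40356 + √40321) + (105454 + 74) = (-40356 + √40321) + 105528 = 65172 + √40321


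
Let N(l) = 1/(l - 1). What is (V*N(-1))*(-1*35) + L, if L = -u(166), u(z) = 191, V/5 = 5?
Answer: 493/2 ≈ 246.50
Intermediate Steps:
V = 25 (V = 5*5 = 25)
N(l) = 1/(-1 + l)
L = -191 (L = -1*191 = -191)
(V*N(-1))*(-1*35) + L = (25/(-1 - 1))*(-1*35) - 191 = (25/(-2))*(-35) - 191 = (25*(-½))*(-35) - 191 = -25/2*(-35) - 191 = 875/2 - 191 = 493/2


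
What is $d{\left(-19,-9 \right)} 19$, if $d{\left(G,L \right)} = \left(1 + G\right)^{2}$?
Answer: $6156$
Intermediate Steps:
$d{\left(-19,-9 \right)} 19 = \left(1 - 19\right)^{2} \cdot 19 = \left(-18\right)^{2} \cdot 19 = 324 \cdot 19 = 6156$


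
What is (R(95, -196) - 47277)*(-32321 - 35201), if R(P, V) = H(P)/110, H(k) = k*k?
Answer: 35053674929/11 ≈ 3.1867e+9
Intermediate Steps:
H(k) = k²
R(P, V) = P²/110
(R(95, -196) - 47277)*(-32321 - 35201) = ((1/110)*95² - 47277)*(-32321 - 35201) = ((1/110)*9025 - 47277)*(-67522) = (1805/22 - 47277)*(-67522) = -1038289/22*(-67522) = 35053674929/11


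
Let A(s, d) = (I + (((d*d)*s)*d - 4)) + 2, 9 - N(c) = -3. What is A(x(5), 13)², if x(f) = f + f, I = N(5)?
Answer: 483120400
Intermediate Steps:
N(c) = 12 (N(c) = 9 - 1*(-3) = 9 + 3 = 12)
I = 12
x(f) = 2*f
A(s, d) = 10 + s*d³ (A(s, d) = (12 + (((d*d)*s)*d - 4)) + 2 = (12 + ((d²*s)*d - 4)) + 2 = (12 + ((s*d²)*d - 4)) + 2 = (12 + (s*d³ - 4)) + 2 = (12 + (-4 + s*d³)) + 2 = (8 + s*d³) + 2 = 10 + s*d³)
A(x(5), 13)² = (10 + (2*5)*13³)² = (10 + 10*2197)² = (10 + 21970)² = 21980² = 483120400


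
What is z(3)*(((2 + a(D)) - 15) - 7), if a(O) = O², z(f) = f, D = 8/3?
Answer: -116/3 ≈ -38.667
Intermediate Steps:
D = 8/3 (D = 8*(⅓) = 8/3 ≈ 2.6667)
z(3)*(((2 + a(D)) - 15) - 7) = 3*(((2 + (8/3)²) - 15) - 7) = 3*(((2 + 64/9) - 15) - 7) = 3*((82/9 - 15) - 7) = 3*(-53/9 - 7) = 3*(-116/9) = -116/3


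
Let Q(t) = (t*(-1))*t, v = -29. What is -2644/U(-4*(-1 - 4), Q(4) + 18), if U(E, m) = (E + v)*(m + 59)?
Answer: 2644/549 ≈ 4.8160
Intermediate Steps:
Q(t) = -t² (Q(t) = (-t)*t = -t²)
U(E, m) = (-29 + E)*(59 + m) (U(E, m) = (E - 29)*(m + 59) = (-29 + E)*(59 + m))
-2644/U(-4*(-1 - 4), Q(4) + 18) = -2644/(-1711 - 29*(-1*4² + 18) + 59*(-4*(-1 - 4)) + (-4*(-1 - 4))*(-1*4² + 18)) = -2644/(-1711 - 29*(-1*16 + 18) + 59*(-4*(-5)) + (-4*(-5))*(-1*16 + 18)) = -2644/(-1711 - 29*(-16 + 18) + 59*20 + 20*(-16 + 18)) = -2644/(-1711 - 29*2 + 1180 + 20*2) = -2644/(-1711 - 58 + 1180 + 40) = -2644/(-549) = -2644*(-1/549) = 2644/549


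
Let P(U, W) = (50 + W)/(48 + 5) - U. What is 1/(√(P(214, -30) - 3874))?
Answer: -I*√2870533/108322 ≈ -0.015641*I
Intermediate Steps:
P(U, W) = 50/53 - U + W/53 (P(U, W) = (50 + W)/53 - U = (50 + W)*(1/53) - U = (50/53 + W/53) - U = 50/53 - U + W/53)
1/(√(P(214, -30) - 3874)) = 1/(√((50/53 - 1*214 + (1/53)*(-30)) - 3874)) = 1/(√((50/53 - 214 - 30/53) - 3874)) = 1/(√(-11322/53 - 3874)) = 1/(√(-216644/53)) = 1/(2*I*√2870533/53) = -I*√2870533/108322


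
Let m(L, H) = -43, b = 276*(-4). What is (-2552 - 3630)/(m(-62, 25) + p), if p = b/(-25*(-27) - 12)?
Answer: 1366222/9871 ≈ 138.41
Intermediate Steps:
b = -1104
p = -368/221 (p = -1104/(-25*(-27) - 12) = -1104/(675 - 12) = -1104/663 = -1104*1/663 = -368/221 ≈ -1.6652)
(-2552 - 3630)/(m(-62, 25) + p) = (-2552 - 3630)/(-43 - 368/221) = -6182/(-9871/221) = -6182*(-221/9871) = 1366222/9871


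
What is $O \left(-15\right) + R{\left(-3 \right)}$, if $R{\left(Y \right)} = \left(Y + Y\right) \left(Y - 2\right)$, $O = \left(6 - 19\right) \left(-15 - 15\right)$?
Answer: $-5820$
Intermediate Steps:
$O = 390$ ($O = \left(-13\right) \left(-30\right) = 390$)
$R{\left(Y \right)} = 2 Y \left(-2 + Y\right)$
$O \left(-15\right) + R{\left(-3 \right)} = 390 \left(-15\right) + 2 \left(-3\right) \left(-2 - 3\right) = -5850 + 2 \left(-3\right) \left(-5\right) = -5850 + 30 = -5820$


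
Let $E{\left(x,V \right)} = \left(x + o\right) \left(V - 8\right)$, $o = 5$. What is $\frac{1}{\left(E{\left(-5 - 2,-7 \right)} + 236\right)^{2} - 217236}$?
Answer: $- \frac{1}{146480} \approx -6.8269 \cdot 10^{-6}$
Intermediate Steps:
$E{\left(x,V \right)} = \left(-8 + V\right) \left(5 + x\right)$ ($E{\left(x,V \right)} = \left(x + 5\right) \left(V - 8\right) = \left(5 + x\right) \left(-8 + V\right) = \left(-8 + V\right) \left(5 + x\right)$)
$\frac{1}{\left(E{\left(-5 - 2,-7 \right)} + 236\right)^{2} - 217236} = \frac{1}{\left(\left(-40 - 8 \left(-5 - 2\right) + 5 \left(-7\right) - 7 \left(-5 - 2\right)\right) + 236\right)^{2} - 217236} = \frac{1}{\left(\left(-40 - -56 - 35 - -49\right) + 236\right)^{2} - 217236} = \frac{1}{\left(\left(-40 + 56 - 35 + 49\right) + 236\right)^{2} - 217236} = \frac{1}{\left(30 + 236\right)^{2} - 217236} = \frac{1}{266^{2} - 217236} = \frac{1}{70756 - 217236} = \frac{1}{-146480} = - \frac{1}{146480}$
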